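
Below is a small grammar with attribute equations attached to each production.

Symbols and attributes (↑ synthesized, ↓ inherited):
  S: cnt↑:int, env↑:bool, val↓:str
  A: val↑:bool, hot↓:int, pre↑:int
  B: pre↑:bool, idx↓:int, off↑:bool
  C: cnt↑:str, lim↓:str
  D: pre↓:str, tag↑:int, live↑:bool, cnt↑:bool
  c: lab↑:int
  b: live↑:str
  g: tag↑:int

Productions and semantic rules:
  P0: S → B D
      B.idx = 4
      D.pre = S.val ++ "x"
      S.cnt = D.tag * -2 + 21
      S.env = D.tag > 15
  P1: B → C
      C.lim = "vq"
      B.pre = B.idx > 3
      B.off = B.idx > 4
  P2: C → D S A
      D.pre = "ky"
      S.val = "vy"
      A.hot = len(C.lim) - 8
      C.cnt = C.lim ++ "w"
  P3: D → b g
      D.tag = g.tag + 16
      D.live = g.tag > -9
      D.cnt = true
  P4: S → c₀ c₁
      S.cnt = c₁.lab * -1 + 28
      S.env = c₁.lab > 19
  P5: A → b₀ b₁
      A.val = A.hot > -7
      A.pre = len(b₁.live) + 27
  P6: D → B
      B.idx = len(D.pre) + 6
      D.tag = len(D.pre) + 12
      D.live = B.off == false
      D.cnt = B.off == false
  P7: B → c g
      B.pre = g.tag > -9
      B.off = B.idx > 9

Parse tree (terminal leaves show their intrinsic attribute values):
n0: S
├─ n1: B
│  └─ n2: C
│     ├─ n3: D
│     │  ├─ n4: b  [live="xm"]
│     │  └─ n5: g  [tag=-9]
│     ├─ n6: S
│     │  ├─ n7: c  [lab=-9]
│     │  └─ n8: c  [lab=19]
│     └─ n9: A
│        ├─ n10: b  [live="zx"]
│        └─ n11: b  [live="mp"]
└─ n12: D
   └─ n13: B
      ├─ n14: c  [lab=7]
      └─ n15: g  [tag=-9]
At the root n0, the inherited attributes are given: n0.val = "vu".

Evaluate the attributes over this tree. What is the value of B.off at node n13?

false

1. n0.val = "vu"  [given at root]
2. n1.idx = 4  [4]
3. n2.lim = "vq"  ["vq"]
4. n3.pre = "ky"  ["ky"]
5. n4.live = "xm"  [terminal]
6. n5.tag = -9  [terminal]
7. n3.tag = 7  [g.tag + 16]
8. n3.live = false  [g.tag > -9]
9. n3.cnt = true  [true]
10. n6.val = "vy"  ["vy"]
11. n7.lab = -9  [terminal]
12. n8.lab = 19  [terminal]
13. n6.cnt = 9  [c₁.lab * -1 + 28]
14. n6.env = false  [c₁.lab > 19]
15. n9.hot = -6  [len(C.lim) - 8]
16. n10.live = "zx"  [terminal]
17. n11.live = "mp"  [terminal]
18. n9.val = true  [A.hot > -7]
19. n9.pre = 29  [len(b₁.live) + 27]
20. n2.cnt = "vqw"  [C.lim ++ "w"]
21. n1.pre = true  [B.idx > 3]
22. n1.off = false  [B.idx > 4]
23. n12.pre = "vux"  [S.val ++ "x"]
24. n13.idx = 9  [len(D.pre) + 6]
25. n14.lab = 7  [terminal]
26. n15.tag = -9  [terminal]
27. n13.pre = false  [g.tag > -9]
28. n13.off = false  [B.idx > 9]
29. n12.tag = 15  [len(D.pre) + 12]
30. n12.live = true  [B.off == false]
31. n12.cnt = true  [B.off == false]
32. n0.cnt = -9  [D.tag * -2 + 21]
33. n0.env = false  [D.tag > 15]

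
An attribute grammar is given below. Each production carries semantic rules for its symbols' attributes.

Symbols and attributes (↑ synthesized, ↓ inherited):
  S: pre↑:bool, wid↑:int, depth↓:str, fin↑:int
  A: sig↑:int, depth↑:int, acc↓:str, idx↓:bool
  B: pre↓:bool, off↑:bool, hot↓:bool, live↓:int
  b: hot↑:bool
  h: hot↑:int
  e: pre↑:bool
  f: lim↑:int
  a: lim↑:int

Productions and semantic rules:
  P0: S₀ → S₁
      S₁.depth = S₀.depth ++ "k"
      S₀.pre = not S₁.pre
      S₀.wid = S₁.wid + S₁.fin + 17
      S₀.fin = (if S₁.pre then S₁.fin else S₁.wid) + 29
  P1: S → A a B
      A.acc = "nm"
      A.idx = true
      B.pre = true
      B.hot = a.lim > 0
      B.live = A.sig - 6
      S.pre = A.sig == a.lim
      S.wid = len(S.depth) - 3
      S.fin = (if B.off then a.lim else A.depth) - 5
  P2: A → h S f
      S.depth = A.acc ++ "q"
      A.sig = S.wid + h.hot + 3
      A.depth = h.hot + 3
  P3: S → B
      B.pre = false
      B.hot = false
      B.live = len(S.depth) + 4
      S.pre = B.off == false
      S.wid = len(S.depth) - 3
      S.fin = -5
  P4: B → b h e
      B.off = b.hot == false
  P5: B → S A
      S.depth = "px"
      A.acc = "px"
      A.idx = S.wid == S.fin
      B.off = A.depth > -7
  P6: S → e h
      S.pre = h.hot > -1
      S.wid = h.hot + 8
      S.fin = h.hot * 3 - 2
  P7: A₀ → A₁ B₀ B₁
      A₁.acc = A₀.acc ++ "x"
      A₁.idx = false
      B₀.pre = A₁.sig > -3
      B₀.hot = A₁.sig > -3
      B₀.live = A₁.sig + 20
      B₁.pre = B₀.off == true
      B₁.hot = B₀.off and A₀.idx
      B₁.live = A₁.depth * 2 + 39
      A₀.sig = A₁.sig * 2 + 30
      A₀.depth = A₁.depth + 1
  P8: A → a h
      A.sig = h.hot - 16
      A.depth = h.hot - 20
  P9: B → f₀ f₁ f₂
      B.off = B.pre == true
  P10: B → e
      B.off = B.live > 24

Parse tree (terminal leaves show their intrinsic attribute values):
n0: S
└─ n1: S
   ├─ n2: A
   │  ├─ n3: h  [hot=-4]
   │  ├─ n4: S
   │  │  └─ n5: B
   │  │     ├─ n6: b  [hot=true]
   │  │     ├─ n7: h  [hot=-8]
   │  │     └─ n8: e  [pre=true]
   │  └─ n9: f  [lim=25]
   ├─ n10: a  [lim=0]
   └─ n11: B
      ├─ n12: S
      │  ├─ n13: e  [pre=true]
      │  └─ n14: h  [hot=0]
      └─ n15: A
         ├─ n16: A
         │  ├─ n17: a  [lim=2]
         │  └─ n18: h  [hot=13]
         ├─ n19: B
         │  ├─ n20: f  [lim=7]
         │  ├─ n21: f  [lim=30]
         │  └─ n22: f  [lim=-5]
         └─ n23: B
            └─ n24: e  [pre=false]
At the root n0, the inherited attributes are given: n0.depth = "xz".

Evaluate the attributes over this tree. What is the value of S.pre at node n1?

false

1. n0.depth = "xz"  [given at root]
2. n1.depth = "xzk"  [S₀.depth ++ "k"]
3. n2.acc = "nm"  ["nm"]
4. n2.idx = true  [true]
5. n3.hot = -4  [terminal]
6. n4.depth = "nmq"  [A.acc ++ "q"]
7. n5.pre = false  [false]
8. n5.hot = false  [false]
9. n5.live = 7  [len(S.depth) + 4]
10. n6.hot = true  [terminal]
11. n7.hot = -8  [terminal]
12. n8.pre = true  [terminal]
13. n5.off = false  [b.hot == false]
14. n4.pre = true  [B.off == false]
15. n4.wid = 0  [len(S.depth) - 3]
16. n4.fin = -5  [-5]
17. n9.lim = 25  [terminal]
18. n2.sig = -1  [S.wid + h.hot + 3]
19. n2.depth = -1  [h.hot + 3]
20. n10.lim = 0  [terminal]
21. n11.pre = true  [true]
22. n11.hot = false  [a.lim > 0]
23. n11.live = -7  [A.sig - 6]
24. n12.depth = "px"  ["px"]
25. n13.pre = true  [terminal]
26. n14.hot = 0  [terminal]
27. n12.pre = true  [h.hot > -1]
28. n12.wid = 8  [h.hot + 8]
29. n12.fin = -2  [h.hot * 3 - 2]
30. n15.acc = "px"  ["px"]
31. n15.idx = false  [S.wid == S.fin]
32. n16.acc = "pxx"  [A₀.acc ++ "x"]
33. n16.idx = false  [false]
34. n17.lim = 2  [terminal]
35. n18.hot = 13  [terminal]
36. n16.sig = -3  [h.hot - 16]
37. n16.depth = -7  [h.hot - 20]
38. n19.pre = false  [A₁.sig > -3]
39. n19.hot = false  [A₁.sig > -3]
40. n19.live = 17  [A₁.sig + 20]
41. n20.lim = 7  [terminal]
42. n21.lim = 30  [terminal]
43. n22.lim = -5  [terminal]
44. n19.off = false  [B.pre == true]
45. n23.pre = false  [B₀.off == true]
46. n23.hot = false  [B₀.off and A₀.idx]
47. n23.live = 25  [A₁.depth * 2 + 39]
48. n24.pre = false  [terminal]
49. n23.off = true  [B.live > 24]
50. n15.sig = 24  [A₁.sig * 2 + 30]
51. n15.depth = -6  [A₁.depth + 1]
52. n11.off = true  [A.depth > -7]
53. n1.pre = false  [A.sig == a.lim]
54. n1.wid = 0  [len(S.depth) - 3]
55. n1.fin = -5  [(if B.off then a.lim else A.depth) - 5]
56. n0.pre = true  [not S₁.pre]
57. n0.wid = 12  [S₁.wid + S₁.fin + 17]
58. n0.fin = 29  [(if S₁.pre then S₁.fin else S₁.wid) + 29]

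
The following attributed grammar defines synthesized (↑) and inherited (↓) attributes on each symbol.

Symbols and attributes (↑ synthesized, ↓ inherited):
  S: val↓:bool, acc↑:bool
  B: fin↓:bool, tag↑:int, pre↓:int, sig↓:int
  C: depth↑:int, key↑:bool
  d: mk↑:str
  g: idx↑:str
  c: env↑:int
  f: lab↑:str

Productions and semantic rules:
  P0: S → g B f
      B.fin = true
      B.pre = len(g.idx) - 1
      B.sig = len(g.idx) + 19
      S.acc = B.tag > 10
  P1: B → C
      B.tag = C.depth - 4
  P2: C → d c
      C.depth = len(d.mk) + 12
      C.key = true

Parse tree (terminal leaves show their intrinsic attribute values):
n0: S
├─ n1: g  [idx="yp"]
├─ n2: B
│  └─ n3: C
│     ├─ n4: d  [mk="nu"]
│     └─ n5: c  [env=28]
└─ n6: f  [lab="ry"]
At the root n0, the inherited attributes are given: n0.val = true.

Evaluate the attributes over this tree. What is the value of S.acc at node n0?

false

1. n0.val = true  [given at root]
2. n1.idx = "yp"  [terminal]
3. n2.fin = true  [true]
4. n2.pre = 1  [len(g.idx) - 1]
5. n2.sig = 21  [len(g.idx) + 19]
6. n4.mk = "nu"  [terminal]
7. n5.env = 28  [terminal]
8. n3.depth = 14  [len(d.mk) + 12]
9. n3.key = true  [true]
10. n2.tag = 10  [C.depth - 4]
11. n6.lab = "ry"  [terminal]
12. n0.acc = false  [B.tag > 10]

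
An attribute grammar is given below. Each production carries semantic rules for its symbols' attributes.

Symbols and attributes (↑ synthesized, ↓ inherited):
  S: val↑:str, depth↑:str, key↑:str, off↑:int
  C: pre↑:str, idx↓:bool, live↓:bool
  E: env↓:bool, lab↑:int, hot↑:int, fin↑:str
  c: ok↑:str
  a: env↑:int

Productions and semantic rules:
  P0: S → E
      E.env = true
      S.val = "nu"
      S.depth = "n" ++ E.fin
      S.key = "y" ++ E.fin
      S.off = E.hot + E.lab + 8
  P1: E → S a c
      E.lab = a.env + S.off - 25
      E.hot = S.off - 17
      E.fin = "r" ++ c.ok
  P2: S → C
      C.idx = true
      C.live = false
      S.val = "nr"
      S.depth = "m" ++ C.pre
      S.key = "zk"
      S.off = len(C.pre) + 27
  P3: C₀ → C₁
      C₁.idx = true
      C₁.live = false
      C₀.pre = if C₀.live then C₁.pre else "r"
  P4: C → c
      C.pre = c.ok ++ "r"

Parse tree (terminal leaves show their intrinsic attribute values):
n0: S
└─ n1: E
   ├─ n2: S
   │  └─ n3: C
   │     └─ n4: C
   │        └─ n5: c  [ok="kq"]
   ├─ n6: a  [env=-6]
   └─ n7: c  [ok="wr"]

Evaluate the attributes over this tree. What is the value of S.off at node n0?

1. n1.env = true  [true]
2. n3.idx = true  [true]
3. n3.live = false  [false]
4. n4.idx = true  [true]
5. n4.live = false  [false]
6. n5.ok = "kq"  [terminal]
7. n4.pre = "kqr"  [c.ok ++ "r"]
8. n3.pre = "r"  [if C₀.live then C₁.pre else "r"]
9. n2.val = "nr"  ["nr"]
10. n2.depth = "mr"  ["m" ++ C.pre]
11. n2.key = "zk"  ["zk"]
12. n2.off = 28  [len(C.pre) + 27]
13. n6.env = -6  [terminal]
14. n7.ok = "wr"  [terminal]
15. n1.lab = -3  [a.env + S.off - 25]
16. n1.hot = 11  [S.off - 17]
17. n1.fin = "rwr"  ["r" ++ c.ok]
18. n0.val = "nu"  ["nu"]
19. n0.depth = "nrwr"  ["n" ++ E.fin]
20. n0.key = "yrwr"  ["y" ++ E.fin]
21. n0.off = 16  [E.hot + E.lab + 8]

16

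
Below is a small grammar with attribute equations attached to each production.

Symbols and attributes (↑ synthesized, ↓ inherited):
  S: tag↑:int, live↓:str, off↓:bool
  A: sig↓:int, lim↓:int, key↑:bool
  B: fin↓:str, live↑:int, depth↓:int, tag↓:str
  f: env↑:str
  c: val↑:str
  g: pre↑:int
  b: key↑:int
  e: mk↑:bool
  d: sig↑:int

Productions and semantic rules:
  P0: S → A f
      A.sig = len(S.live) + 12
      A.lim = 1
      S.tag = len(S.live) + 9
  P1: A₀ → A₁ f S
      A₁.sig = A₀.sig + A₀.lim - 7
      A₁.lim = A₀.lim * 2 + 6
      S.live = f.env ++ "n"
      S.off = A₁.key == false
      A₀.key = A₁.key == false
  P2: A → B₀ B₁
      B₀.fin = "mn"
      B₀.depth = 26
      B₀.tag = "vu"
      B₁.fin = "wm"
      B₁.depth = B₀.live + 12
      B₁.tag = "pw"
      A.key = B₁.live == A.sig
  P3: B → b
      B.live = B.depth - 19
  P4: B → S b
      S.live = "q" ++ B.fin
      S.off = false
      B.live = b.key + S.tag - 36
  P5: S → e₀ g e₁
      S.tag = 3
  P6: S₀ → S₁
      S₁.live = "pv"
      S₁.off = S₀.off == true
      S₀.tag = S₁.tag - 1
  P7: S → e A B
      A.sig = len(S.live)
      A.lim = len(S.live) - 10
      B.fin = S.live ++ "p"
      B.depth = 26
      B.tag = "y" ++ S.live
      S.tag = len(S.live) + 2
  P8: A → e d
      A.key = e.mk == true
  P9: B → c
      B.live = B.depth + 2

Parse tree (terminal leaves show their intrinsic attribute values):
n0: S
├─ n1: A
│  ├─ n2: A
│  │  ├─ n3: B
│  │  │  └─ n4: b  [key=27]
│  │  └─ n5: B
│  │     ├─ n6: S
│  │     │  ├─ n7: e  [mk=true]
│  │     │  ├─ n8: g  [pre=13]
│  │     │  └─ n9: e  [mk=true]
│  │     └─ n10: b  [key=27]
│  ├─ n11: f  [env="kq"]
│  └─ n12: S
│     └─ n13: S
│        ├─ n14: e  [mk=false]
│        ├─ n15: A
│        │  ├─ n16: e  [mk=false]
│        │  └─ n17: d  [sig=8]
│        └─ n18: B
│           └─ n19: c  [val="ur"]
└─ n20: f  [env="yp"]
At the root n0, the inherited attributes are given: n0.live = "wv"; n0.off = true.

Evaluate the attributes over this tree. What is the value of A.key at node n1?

1. n0.live = "wv"  [given at root]
2. n0.off = true  [given at root]
3. n1.sig = 14  [len(S.live) + 12]
4. n1.lim = 1  [1]
5. n2.sig = 8  [A₀.sig + A₀.lim - 7]
6. n2.lim = 8  [A₀.lim * 2 + 6]
7. n3.fin = "mn"  ["mn"]
8. n3.depth = 26  [26]
9. n3.tag = "vu"  ["vu"]
10. n4.key = 27  [terminal]
11. n3.live = 7  [B.depth - 19]
12. n5.fin = "wm"  ["wm"]
13. n5.depth = 19  [B₀.live + 12]
14. n5.tag = "pw"  ["pw"]
15. n6.live = "qwm"  ["q" ++ B.fin]
16. n6.off = false  [false]
17. n7.mk = true  [terminal]
18. n8.pre = 13  [terminal]
19. n9.mk = true  [terminal]
20. n6.tag = 3  [3]
21. n10.key = 27  [terminal]
22. n5.live = -6  [b.key + S.tag - 36]
23. n2.key = false  [B₁.live == A.sig]
24. n11.env = "kq"  [terminal]
25. n12.live = "kqn"  [f.env ++ "n"]
26. n12.off = true  [A₁.key == false]
27. n13.live = "pv"  ["pv"]
28. n13.off = true  [S₀.off == true]
29. n14.mk = false  [terminal]
30. n15.sig = 2  [len(S.live)]
31. n15.lim = -8  [len(S.live) - 10]
32. n16.mk = false  [terminal]
33. n17.sig = 8  [terminal]
34. n15.key = false  [e.mk == true]
35. n18.fin = "pvp"  [S.live ++ "p"]
36. n18.depth = 26  [26]
37. n18.tag = "ypv"  ["y" ++ S.live]
38. n19.val = "ur"  [terminal]
39. n18.live = 28  [B.depth + 2]
40. n13.tag = 4  [len(S.live) + 2]
41. n12.tag = 3  [S₁.tag - 1]
42. n1.key = true  [A₁.key == false]
43. n20.env = "yp"  [terminal]
44. n0.tag = 11  [len(S.live) + 9]

true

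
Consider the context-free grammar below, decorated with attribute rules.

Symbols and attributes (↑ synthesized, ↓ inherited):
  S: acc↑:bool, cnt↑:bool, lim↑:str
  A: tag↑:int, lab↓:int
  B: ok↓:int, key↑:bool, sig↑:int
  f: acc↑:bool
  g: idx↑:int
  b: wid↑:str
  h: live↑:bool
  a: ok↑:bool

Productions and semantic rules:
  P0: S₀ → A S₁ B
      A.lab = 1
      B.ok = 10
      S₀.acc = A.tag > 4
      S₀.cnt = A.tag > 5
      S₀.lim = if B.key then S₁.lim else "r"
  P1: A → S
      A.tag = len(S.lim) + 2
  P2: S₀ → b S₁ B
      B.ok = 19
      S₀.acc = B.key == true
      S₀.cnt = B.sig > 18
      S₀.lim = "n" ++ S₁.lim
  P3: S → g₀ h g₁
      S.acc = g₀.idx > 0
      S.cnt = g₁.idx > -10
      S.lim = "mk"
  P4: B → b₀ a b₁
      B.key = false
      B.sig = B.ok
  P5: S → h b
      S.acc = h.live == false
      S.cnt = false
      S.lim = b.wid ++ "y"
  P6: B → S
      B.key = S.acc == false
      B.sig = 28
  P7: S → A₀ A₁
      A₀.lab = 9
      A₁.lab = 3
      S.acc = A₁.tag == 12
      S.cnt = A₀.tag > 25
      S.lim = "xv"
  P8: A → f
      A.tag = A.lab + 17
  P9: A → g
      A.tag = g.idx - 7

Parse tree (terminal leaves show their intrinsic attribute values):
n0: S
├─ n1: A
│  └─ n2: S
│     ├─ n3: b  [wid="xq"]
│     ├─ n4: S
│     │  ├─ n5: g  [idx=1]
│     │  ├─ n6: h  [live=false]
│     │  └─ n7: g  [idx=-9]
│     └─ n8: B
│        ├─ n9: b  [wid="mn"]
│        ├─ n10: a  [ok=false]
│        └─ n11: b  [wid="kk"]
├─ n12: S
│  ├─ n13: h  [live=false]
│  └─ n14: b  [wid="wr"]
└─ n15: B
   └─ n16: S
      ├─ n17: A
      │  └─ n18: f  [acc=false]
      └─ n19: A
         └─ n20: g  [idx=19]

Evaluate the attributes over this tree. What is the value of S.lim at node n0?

"r"

1. n1.lab = 1  [1]
2. n3.wid = "xq"  [terminal]
3. n5.idx = 1  [terminal]
4. n6.live = false  [terminal]
5. n7.idx = -9  [terminal]
6. n4.acc = true  [g₀.idx > 0]
7. n4.cnt = true  [g₁.idx > -10]
8. n4.lim = "mk"  ["mk"]
9. n8.ok = 19  [19]
10. n9.wid = "mn"  [terminal]
11. n10.ok = false  [terminal]
12. n11.wid = "kk"  [terminal]
13. n8.key = false  [false]
14. n8.sig = 19  [B.ok]
15. n2.acc = false  [B.key == true]
16. n2.cnt = true  [B.sig > 18]
17. n2.lim = "nmk"  ["n" ++ S₁.lim]
18. n1.tag = 5  [len(S.lim) + 2]
19. n13.live = false  [terminal]
20. n14.wid = "wr"  [terminal]
21. n12.acc = true  [h.live == false]
22. n12.cnt = false  [false]
23. n12.lim = "wry"  [b.wid ++ "y"]
24. n15.ok = 10  [10]
25. n17.lab = 9  [9]
26. n18.acc = false  [terminal]
27. n17.tag = 26  [A.lab + 17]
28. n19.lab = 3  [3]
29. n20.idx = 19  [terminal]
30. n19.tag = 12  [g.idx - 7]
31. n16.acc = true  [A₁.tag == 12]
32. n16.cnt = true  [A₀.tag > 25]
33. n16.lim = "xv"  ["xv"]
34. n15.key = false  [S.acc == false]
35. n15.sig = 28  [28]
36. n0.acc = true  [A.tag > 4]
37. n0.cnt = false  [A.tag > 5]
38. n0.lim = "r"  [if B.key then S₁.lim else "r"]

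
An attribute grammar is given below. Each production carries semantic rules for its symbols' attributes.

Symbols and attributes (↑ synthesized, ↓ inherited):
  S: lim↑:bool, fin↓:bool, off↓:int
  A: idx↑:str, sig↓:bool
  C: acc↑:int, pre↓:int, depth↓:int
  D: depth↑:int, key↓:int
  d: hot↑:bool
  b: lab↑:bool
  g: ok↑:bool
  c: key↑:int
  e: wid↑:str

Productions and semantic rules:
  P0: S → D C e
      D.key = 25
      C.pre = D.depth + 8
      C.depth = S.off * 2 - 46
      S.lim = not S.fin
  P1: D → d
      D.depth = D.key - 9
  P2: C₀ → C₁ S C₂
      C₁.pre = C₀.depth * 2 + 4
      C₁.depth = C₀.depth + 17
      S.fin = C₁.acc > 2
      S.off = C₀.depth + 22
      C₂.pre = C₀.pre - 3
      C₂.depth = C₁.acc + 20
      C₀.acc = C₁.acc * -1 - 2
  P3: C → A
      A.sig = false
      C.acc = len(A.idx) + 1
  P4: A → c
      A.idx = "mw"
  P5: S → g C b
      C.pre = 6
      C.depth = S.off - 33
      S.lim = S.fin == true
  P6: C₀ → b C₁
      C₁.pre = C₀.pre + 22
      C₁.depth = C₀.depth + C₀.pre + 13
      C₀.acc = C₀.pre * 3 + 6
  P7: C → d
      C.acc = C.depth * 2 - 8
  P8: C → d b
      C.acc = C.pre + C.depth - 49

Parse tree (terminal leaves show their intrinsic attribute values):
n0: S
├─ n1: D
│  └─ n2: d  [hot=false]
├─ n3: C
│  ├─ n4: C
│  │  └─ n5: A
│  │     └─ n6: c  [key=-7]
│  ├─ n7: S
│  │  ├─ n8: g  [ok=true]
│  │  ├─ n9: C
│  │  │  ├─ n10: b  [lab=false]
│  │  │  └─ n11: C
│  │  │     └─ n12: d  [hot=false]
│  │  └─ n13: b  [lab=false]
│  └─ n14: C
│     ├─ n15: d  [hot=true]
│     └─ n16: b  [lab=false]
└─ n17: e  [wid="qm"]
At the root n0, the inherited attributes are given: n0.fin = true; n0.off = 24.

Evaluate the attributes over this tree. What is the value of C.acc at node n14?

-5

1. n0.fin = true  [given at root]
2. n0.off = 24  [given at root]
3. n1.key = 25  [25]
4. n2.hot = false  [terminal]
5. n1.depth = 16  [D.key - 9]
6. n3.pre = 24  [D.depth + 8]
7. n3.depth = 2  [S.off * 2 - 46]
8. n4.pre = 8  [C₀.depth * 2 + 4]
9. n4.depth = 19  [C₀.depth + 17]
10. n5.sig = false  [false]
11. n6.key = -7  [terminal]
12. n5.idx = "mw"  ["mw"]
13. n4.acc = 3  [len(A.idx) + 1]
14. n7.fin = true  [C₁.acc > 2]
15. n7.off = 24  [C₀.depth + 22]
16. n8.ok = true  [terminal]
17. n9.pre = 6  [6]
18. n9.depth = -9  [S.off - 33]
19. n10.lab = false  [terminal]
20. n11.pre = 28  [C₀.pre + 22]
21. n11.depth = 10  [C₀.depth + C₀.pre + 13]
22. n12.hot = false  [terminal]
23. n11.acc = 12  [C.depth * 2 - 8]
24. n9.acc = 24  [C₀.pre * 3 + 6]
25. n13.lab = false  [terminal]
26. n7.lim = true  [S.fin == true]
27. n14.pre = 21  [C₀.pre - 3]
28. n14.depth = 23  [C₁.acc + 20]
29. n15.hot = true  [terminal]
30. n16.lab = false  [terminal]
31. n14.acc = -5  [C.pre + C.depth - 49]
32. n3.acc = -5  [C₁.acc * -1 - 2]
33. n17.wid = "qm"  [terminal]
34. n0.lim = false  [not S.fin]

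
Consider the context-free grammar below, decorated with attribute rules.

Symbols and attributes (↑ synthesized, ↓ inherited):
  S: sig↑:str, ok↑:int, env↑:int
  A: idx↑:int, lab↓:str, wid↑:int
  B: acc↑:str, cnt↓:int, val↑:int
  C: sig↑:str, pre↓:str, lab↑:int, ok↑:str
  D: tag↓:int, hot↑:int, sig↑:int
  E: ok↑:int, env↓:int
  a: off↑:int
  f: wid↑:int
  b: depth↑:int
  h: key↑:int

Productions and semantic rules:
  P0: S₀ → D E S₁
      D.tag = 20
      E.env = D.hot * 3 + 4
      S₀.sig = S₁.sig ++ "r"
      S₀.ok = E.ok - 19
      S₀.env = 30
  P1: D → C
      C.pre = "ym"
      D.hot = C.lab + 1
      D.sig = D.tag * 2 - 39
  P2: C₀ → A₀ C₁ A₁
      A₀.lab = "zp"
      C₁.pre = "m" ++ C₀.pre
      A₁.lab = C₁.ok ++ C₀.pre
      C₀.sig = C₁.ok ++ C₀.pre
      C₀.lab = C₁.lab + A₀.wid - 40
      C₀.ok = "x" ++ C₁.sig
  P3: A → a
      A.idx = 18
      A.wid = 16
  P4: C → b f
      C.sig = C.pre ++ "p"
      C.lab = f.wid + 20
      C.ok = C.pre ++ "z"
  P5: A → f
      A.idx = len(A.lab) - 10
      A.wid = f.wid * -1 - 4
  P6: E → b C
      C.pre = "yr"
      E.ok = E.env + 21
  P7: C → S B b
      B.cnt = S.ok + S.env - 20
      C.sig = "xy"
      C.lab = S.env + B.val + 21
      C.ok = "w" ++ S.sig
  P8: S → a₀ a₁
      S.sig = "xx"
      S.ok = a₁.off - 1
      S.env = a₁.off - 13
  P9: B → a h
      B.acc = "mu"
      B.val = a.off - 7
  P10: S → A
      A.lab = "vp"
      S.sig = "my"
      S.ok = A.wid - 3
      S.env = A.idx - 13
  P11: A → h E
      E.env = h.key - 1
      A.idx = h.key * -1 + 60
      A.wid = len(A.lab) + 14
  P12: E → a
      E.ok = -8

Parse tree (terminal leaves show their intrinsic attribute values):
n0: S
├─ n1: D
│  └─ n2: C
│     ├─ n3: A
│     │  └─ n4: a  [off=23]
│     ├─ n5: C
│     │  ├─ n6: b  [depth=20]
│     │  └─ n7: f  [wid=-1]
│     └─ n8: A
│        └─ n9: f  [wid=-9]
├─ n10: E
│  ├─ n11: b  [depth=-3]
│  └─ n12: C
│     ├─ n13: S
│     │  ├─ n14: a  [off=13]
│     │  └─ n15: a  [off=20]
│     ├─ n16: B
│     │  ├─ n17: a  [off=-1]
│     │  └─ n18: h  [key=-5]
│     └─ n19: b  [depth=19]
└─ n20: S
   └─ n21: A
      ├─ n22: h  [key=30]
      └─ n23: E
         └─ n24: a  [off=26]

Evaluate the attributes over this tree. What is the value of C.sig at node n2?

"mymzym"

1. n1.tag = 20  [20]
2. n2.pre = "ym"  ["ym"]
3. n3.lab = "zp"  ["zp"]
4. n4.off = 23  [terminal]
5. n3.idx = 18  [18]
6. n3.wid = 16  [16]
7. n5.pre = "mym"  ["m" ++ C₀.pre]
8. n6.depth = 20  [terminal]
9. n7.wid = -1  [terminal]
10. n5.sig = "mymp"  [C.pre ++ "p"]
11. n5.lab = 19  [f.wid + 20]
12. n5.ok = "mymz"  [C.pre ++ "z"]
13. n8.lab = "mymzym"  [C₁.ok ++ C₀.pre]
14. n9.wid = -9  [terminal]
15. n8.idx = -4  [len(A.lab) - 10]
16. n8.wid = 5  [f.wid * -1 - 4]
17. n2.sig = "mymzym"  [C₁.ok ++ C₀.pre]
18. n2.lab = -5  [C₁.lab + A₀.wid - 40]
19. n2.ok = "xmymp"  ["x" ++ C₁.sig]
20. n1.hot = -4  [C.lab + 1]
21. n1.sig = 1  [D.tag * 2 - 39]
22. n10.env = -8  [D.hot * 3 + 4]
23. n11.depth = -3  [terminal]
24. n12.pre = "yr"  ["yr"]
25. n14.off = 13  [terminal]
26. n15.off = 20  [terminal]
27. n13.sig = "xx"  ["xx"]
28. n13.ok = 19  [a₁.off - 1]
29. n13.env = 7  [a₁.off - 13]
30. n16.cnt = 6  [S.ok + S.env - 20]
31. n17.off = -1  [terminal]
32. n18.key = -5  [terminal]
33. n16.acc = "mu"  ["mu"]
34. n16.val = -8  [a.off - 7]
35. n19.depth = 19  [terminal]
36. n12.sig = "xy"  ["xy"]
37. n12.lab = 20  [S.env + B.val + 21]
38. n12.ok = "wxx"  ["w" ++ S.sig]
39. n10.ok = 13  [E.env + 21]
40. n21.lab = "vp"  ["vp"]
41. n22.key = 30  [terminal]
42. n23.env = 29  [h.key - 1]
43. n24.off = 26  [terminal]
44. n23.ok = -8  [-8]
45. n21.idx = 30  [h.key * -1 + 60]
46. n21.wid = 16  [len(A.lab) + 14]
47. n20.sig = "my"  ["my"]
48. n20.ok = 13  [A.wid - 3]
49. n20.env = 17  [A.idx - 13]
50. n0.sig = "myr"  [S₁.sig ++ "r"]
51. n0.ok = -6  [E.ok - 19]
52. n0.env = 30  [30]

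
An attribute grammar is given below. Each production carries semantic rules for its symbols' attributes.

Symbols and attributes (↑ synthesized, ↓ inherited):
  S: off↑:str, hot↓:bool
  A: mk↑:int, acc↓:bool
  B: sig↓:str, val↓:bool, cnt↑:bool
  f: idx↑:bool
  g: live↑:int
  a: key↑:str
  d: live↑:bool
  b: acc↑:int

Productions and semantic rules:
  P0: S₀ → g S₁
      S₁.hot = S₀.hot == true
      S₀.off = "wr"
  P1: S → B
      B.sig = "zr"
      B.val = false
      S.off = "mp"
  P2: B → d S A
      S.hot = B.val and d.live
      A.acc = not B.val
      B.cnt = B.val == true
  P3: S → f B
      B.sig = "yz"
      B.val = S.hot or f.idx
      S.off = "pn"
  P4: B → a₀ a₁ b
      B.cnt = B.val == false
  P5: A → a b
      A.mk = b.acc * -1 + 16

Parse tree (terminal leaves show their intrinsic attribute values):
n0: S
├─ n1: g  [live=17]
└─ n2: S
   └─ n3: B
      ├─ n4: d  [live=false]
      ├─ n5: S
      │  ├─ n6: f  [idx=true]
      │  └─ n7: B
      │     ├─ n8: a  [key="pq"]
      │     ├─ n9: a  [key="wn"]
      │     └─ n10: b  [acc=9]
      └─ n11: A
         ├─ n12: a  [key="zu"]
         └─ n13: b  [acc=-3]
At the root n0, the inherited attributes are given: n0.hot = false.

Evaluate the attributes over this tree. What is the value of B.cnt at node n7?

false

1. n0.hot = false  [given at root]
2. n1.live = 17  [terminal]
3. n2.hot = false  [S₀.hot == true]
4. n3.sig = "zr"  ["zr"]
5. n3.val = false  [false]
6. n4.live = false  [terminal]
7. n5.hot = false  [B.val and d.live]
8. n6.idx = true  [terminal]
9. n7.sig = "yz"  ["yz"]
10. n7.val = true  [S.hot or f.idx]
11. n8.key = "pq"  [terminal]
12. n9.key = "wn"  [terminal]
13. n10.acc = 9  [terminal]
14. n7.cnt = false  [B.val == false]
15. n5.off = "pn"  ["pn"]
16. n11.acc = true  [not B.val]
17. n12.key = "zu"  [terminal]
18. n13.acc = -3  [terminal]
19. n11.mk = 19  [b.acc * -1 + 16]
20. n3.cnt = false  [B.val == true]
21. n2.off = "mp"  ["mp"]
22. n0.off = "wr"  ["wr"]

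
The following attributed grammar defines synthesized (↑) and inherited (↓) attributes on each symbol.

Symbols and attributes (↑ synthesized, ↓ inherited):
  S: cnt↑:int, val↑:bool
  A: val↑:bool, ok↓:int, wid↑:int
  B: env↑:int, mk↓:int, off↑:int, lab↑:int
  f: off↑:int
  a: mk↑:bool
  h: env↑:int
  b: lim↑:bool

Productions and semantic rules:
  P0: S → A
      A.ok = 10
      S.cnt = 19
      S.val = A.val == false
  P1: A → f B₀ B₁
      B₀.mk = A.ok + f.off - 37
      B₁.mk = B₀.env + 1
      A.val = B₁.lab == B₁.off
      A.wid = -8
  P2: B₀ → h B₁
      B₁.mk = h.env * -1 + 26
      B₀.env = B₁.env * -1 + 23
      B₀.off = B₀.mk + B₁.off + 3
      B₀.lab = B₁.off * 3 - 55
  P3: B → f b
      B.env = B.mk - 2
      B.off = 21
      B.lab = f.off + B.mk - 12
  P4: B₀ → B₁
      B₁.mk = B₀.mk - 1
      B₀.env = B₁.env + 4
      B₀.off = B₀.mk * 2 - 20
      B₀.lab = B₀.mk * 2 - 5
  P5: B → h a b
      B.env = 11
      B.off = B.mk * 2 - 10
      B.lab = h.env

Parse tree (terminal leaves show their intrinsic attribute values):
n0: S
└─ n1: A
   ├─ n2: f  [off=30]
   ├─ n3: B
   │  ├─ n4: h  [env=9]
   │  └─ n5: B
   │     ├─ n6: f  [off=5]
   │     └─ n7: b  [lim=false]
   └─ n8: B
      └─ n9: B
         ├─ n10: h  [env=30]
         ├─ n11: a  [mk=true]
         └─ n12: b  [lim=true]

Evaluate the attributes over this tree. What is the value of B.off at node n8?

1. n1.ok = 10  [10]
2. n2.off = 30  [terminal]
3. n3.mk = 3  [A.ok + f.off - 37]
4. n4.env = 9  [terminal]
5. n5.mk = 17  [h.env * -1 + 26]
6. n6.off = 5  [terminal]
7. n7.lim = false  [terminal]
8. n5.env = 15  [B.mk - 2]
9. n5.off = 21  [21]
10. n5.lab = 10  [f.off + B.mk - 12]
11. n3.env = 8  [B₁.env * -1 + 23]
12. n3.off = 27  [B₀.mk + B₁.off + 3]
13. n3.lab = 8  [B₁.off * 3 - 55]
14. n8.mk = 9  [B₀.env + 1]
15. n9.mk = 8  [B₀.mk - 1]
16. n10.env = 30  [terminal]
17. n11.mk = true  [terminal]
18. n12.lim = true  [terminal]
19. n9.env = 11  [11]
20. n9.off = 6  [B.mk * 2 - 10]
21. n9.lab = 30  [h.env]
22. n8.env = 15  [B₁.env + 4]
23. n8.off = -2  [B₀.mk * 2 - 20]
24. n8.lab = 13  [B₀.mk * 2 - 5]
25. n1.val = false  [B₁.lab == B₁.off]
26. n1.wid = -8  [-8]
27. n0.cnt = 19  [19]
28. n0.val = true  [A.val == false]

-2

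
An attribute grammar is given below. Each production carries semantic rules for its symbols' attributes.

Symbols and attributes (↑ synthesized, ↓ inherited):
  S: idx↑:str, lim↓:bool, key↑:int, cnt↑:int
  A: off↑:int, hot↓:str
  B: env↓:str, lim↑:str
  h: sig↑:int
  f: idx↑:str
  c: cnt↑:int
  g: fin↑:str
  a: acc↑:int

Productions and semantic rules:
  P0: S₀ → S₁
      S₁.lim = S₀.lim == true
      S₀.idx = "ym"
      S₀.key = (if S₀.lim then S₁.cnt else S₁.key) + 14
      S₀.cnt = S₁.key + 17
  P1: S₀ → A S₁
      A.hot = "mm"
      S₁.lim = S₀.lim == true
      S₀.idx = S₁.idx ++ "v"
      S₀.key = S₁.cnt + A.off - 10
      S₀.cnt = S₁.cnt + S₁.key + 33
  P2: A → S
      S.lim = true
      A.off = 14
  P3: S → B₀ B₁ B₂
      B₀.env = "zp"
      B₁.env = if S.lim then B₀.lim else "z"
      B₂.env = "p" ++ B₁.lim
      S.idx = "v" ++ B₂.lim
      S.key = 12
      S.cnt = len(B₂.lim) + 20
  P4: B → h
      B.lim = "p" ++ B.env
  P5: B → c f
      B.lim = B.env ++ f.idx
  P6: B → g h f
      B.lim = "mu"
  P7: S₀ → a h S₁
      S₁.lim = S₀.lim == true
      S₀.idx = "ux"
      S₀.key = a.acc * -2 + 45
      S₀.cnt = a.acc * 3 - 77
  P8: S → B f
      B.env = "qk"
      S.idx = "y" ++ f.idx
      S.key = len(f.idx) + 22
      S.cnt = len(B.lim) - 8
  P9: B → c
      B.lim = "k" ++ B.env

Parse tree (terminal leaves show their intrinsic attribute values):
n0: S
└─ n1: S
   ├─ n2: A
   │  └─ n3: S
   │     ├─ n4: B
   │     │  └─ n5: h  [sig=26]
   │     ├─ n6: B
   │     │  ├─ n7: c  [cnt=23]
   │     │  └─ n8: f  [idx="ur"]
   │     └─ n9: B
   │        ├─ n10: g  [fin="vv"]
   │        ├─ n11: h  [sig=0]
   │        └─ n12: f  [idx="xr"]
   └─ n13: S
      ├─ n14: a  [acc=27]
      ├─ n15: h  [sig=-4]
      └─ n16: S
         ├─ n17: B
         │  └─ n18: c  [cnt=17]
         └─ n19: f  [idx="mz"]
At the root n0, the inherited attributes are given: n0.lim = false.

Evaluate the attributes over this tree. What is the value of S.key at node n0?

1. n0.lim = false  [given at root]
2. n1.lim = false  [S₀.lim == true]
3. n2.hot = "mm"  ["mm"]
4. n3.lim = true  [true]
5. n4.env = "zp"  ["zp"]
6. n5.sig = 26  [terminal]
7. n4.lim = "pzp"  ["p" ++ B.env]
8. n6.env = "pzp"  [if S.lim then B₀.lim else "z"]
9. n7.cnt = 23  [terminal]
10. n8.idx = "ur"  [terminal]
11. n6.lim = "pzpur"  [B.env ++ f.idx]
12. n9.env = "ppzpur"  ["p" ++ B₁.lim]
13. n10.fin = "vv"  [terminal]
14. n11.sig = 0  [terminal]
15. n12.idx = "xr"  [terminal]
16. n9.lim = "mu"  ["mu"]
17. n3.idx = "vmu"  ["v" ++ B₂.lim]
18. n3.key = 12  [12]
19. n3.cnt = 22  [len(B₂.lim) + 20]
20. n2.off = 14  [14]
21. n13.lim = false  [S₀.lim == true]
22. n14.acc = 27  [terminal]
23. n15.sig = -4  [terminal]
24. n16.lim = false  [S₀.lim == true]
25. n17.env = "qk"  ["qk"]
26. n18.cnt = 17  [terminal]
27. n17.lim = "kqk"  ["k" ++ B.env]
28. n19.idx = "mz"  [terminal]
29. n16.idx = "ymz"  ["y" ++ f.idx]
30. n16.key = 24  [len(f.idx) + 22]
31. n16.cnt = -5  [len(B.lim) - 8]
32. n13.idx = "ux"  ["ux"]
33. n13.key = -9  [a.acc * -2 + 45]
34. n13.cnt = 4  [a.acc * 3 - 77]
35. n1.idx = "uxv"  [S₁.idx ++ "v"]
36. n1.key = 8  [S₁.cnt + A.off - 10]
37. n1.cnt = 28  [S₁.cnt + S₁.key + 33]
38. n0.idx = "ym"  ["ym"]
39. n0.key = 22  [(if S₀.lim then S₁.cnt else S₁.key) + 14]
40. n0.cnt = 25  [S₁.key + 17]

22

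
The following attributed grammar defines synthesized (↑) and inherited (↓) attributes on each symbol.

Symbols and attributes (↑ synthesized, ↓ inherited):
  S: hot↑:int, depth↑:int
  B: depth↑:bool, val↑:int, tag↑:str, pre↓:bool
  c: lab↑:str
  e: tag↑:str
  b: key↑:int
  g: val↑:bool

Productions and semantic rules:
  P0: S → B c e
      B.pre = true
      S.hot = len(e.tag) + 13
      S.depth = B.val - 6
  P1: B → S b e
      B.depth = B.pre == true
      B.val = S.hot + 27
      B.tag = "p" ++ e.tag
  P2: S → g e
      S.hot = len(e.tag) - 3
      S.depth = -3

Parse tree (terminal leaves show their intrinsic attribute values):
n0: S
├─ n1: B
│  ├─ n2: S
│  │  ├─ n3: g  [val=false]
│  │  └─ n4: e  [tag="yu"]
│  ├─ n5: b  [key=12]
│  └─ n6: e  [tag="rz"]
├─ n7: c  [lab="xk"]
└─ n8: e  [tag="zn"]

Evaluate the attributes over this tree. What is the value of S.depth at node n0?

20

1. n1.pre = true  [true]
2. n3.val = false  [terminal]
3. n4.tag = "yu"  [terminal]
4. n2.hot = -1  [len(e.tag) - 3]
5. n2.depth = -3  [-3]
6. n5.key = 12  [terminal]
7. n6.tag = "rz"  [terminal]
8. n1.depth = true  [B.pre == true]
9. n1.val = 26  [S.hot + 27]
10. n1.tag = "prz"  ["p" ++ e.tag]
11. n7.lab = "xk"  [terminal]
12. n8.tag = "zn"  [terminal]
13. n0.hot = 15  [len(e.tag) + 13]
14. n0.depth = 20  [B.val - 6]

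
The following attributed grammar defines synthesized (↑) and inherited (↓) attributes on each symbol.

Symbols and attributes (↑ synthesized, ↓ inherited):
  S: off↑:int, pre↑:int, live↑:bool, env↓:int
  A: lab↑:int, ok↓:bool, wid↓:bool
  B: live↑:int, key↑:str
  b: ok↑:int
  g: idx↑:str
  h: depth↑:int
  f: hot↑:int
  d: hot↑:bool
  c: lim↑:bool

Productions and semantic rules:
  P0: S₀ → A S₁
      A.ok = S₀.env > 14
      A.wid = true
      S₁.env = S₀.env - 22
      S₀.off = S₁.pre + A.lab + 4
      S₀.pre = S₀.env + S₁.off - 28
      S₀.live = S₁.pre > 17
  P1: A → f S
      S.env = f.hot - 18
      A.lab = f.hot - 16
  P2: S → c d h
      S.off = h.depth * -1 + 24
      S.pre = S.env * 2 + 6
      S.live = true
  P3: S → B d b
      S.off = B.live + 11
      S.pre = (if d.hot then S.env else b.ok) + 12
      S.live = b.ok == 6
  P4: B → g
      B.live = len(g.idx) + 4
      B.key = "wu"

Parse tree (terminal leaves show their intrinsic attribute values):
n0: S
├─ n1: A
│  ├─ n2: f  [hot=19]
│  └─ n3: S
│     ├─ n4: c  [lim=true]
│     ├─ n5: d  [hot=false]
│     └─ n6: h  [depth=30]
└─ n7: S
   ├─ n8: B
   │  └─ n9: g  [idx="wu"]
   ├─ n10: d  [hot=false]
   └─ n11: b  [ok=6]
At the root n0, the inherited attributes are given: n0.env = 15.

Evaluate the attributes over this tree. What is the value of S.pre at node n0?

1. n0.env = 15  [given at root]
2. n1.ok = true  [S₀.env > 14]
3. n1.wid = true  [true]
4. n2.hot = 19  [terminal]
5. n3.env = 1  [f.hot - 18]
6. n4.lim = true  [terminal]
7. n5.hot = false  [terminal]
8. n6.depth = 30  [terminal]
9. n3.off = -6  [h.depth * -1 + 24]
10. n3.pre = 8  [S.env * 2 + 6]
11. n3.live = true  [true]
12. n1.lab = 3  [f.hot - 16]
13. n7.env = -7  [S₀.env - 22]
14. n9.idx = "wu"  [terminal]
15. n8.live = 6  [len(g.idx) + 4]
16. n8.key = "wu"  ["wu"]
17. n10.hot = false  [terminal]
18. n11.ok = 6  [terminal]
19. n7.off = 17  [B.live + 11]
20. n7.pre = 18  [(if d.hot then S.env else b.ok) + 12]
21. n7.live = true  [b.ok == 6]
22. n0.off = 25  [S₁.pre + A.lab + 4]
23. n0.pre = 4  [S₀.env + S₁.off - 28]
24. n0.live = true  [S₁.pre > 17]

4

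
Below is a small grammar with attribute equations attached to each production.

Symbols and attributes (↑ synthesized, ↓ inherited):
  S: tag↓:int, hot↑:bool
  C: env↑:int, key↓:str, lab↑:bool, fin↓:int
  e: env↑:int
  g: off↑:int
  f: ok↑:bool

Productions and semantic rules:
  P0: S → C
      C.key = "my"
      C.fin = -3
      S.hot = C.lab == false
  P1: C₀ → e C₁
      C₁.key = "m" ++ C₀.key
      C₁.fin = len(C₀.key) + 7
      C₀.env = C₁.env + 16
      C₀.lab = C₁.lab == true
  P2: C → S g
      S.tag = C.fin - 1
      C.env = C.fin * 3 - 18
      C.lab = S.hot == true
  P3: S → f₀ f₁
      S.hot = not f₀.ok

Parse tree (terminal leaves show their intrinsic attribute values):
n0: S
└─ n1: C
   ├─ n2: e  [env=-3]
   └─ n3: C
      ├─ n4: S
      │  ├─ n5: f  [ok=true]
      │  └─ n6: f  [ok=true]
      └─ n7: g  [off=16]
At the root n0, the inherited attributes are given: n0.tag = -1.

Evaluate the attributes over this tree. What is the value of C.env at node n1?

25

1. n0.tag = -1  [given at root]
2. n1.key = "my"  ["my"]
3. n1.fin = -3  [-3]
4. n2.env = -3  [terminal]
5. n3.key = "mmy"  ["m" ++ C₀.key]
6. n3.fin = 9  [len(C₀.key) + 7]
7. n4.tag = 8  [C.fin - 1]
8. n5.ok = true  [terminal]
9. n6.ok = true  [terminal]
10. n4.hot = false  [not f₀.ok]
11. n7.off = 16  [terminal]
12. n3.env = 9  [C.fin * 3 - 18]
13. n3.lab = false  [S.hot == true]
14. n1.env = 25  [C₁.env + 16]
15. n1.lab = false  [C₁.lab == true]
16. n0.hot = true  [C.lab == false]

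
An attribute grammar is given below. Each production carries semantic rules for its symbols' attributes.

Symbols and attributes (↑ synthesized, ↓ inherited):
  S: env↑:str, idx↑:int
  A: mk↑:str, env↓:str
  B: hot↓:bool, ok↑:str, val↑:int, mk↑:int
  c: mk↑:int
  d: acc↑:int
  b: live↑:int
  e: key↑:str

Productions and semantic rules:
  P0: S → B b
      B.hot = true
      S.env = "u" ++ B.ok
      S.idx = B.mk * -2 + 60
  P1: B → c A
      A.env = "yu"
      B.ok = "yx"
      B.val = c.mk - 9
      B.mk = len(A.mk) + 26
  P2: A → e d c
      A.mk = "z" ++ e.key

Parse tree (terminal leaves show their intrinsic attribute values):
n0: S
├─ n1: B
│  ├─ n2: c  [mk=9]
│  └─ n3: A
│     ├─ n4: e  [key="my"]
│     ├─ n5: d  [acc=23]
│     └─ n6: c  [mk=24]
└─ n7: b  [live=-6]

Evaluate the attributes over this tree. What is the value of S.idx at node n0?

1. n1.hot = true  [true]
2. n2.mk = 9  [terminal]
3. n3.env = "yu"  ["yu"]
4. n4.key = "my"  [terminal]
5. n5.acc = 23  [terminal]
6. n6.mk = 24  [terminal]
7. n3.mk = "zmy"  ["z" ++ e.key]
8. n1.ok = "yx"  ["yx"]
9. n1.val = 0  [c.mk - 9]
10. n1.mk = 29  [len(A.mk) + 26]
11. n7.live = -6  [terminal]
12. n0.env = "uyx"  ["u" ++ B.ok]
13. n0.idx = 2  [B.mk * -2 + 60]

2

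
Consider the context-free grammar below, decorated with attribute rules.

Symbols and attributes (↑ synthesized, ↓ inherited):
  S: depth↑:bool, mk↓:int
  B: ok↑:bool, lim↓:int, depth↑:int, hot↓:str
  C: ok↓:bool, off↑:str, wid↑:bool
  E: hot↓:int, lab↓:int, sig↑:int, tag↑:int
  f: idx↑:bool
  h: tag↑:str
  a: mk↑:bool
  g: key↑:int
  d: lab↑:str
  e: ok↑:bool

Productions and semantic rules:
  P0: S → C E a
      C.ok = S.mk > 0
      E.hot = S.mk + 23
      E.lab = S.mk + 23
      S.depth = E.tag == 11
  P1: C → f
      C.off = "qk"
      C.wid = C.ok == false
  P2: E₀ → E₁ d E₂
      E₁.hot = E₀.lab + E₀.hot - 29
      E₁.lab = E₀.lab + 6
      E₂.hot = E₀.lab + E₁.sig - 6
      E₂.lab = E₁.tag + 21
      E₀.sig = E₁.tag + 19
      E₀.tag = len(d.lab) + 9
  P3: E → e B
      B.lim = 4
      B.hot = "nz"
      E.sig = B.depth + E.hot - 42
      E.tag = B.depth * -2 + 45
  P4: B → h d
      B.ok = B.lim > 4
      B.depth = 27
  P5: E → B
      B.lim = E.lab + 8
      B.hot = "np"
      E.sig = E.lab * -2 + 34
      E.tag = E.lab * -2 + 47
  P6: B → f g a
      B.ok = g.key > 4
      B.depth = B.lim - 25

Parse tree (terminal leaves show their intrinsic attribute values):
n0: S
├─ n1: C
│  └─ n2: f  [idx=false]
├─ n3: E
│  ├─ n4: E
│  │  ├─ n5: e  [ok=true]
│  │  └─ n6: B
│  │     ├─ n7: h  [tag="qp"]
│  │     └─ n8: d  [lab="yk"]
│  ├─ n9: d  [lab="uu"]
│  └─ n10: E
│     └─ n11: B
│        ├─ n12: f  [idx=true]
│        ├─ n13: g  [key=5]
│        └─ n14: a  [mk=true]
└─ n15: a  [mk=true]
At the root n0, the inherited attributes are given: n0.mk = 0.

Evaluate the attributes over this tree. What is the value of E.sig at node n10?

10

1. n0.mk = 0  [given at root]
2. n1.ok = false  [S.mk > 0]
3. n2.idx = false  [terminal]
4. n1.off = "qk"  ["qk"]
5. n1.wid = true  [C.ok == false]
6. n3.hot = 23  [S.mk + 23]
7. n3.lab = 23  [S.mk + 23]
8. n4.hot = 17  [E₀.lab + E₀.hot - 29]
9. n4.lab = 29  [E₀.lab + 6]
10. n5.ok = true  [terminal]
11. n6.lim = 4  [4]
12. n6.hot = "nz"  ["nz"]
13. n7.tag = "qp"  [terminal]
14. n8.lab = "yk"  [terminal]
15. n6.ok = false  [B.lim > 4]
16. n6.depth = 27  [27]
17. n4.sig = 2  [B.depth + E.hot - 42]
18. n4.tag = -9  [B.depth * -2 + 45]
19. n9.lab = "uu"  [terminal]
20. n10.hot = 19  [E₀.lab + E₁.sig - 6]
21. n10.lab = 12  [E₁.tag + 21]
22. n11.lim = 20  [E.lab + 8]
23. n11.hot = "np"  ["np"]
24. n12.idx = true  [terminal]
25. n13.key = 5  [terminal]
26. n14.mk = true  [terminal]
27. n11.ok = true  [g.key > 4]
28. n11.depth = -5  [B.lim - 25]
29. n10.sig = 10  [E.lab * -2 + 34]
30. n10.tag = 23  [E.lab * -2 + 47]
31. n3.sig = 10  [E₁.tag + 19]
32. n3.tag = 11  [len(d.lab) + 9]
33. n15.mk = true  [terminal]
34. n0.depth = true  [E.tag == 11]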